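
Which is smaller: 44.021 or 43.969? 43.969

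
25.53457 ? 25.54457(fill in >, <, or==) <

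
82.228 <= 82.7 True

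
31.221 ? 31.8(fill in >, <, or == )<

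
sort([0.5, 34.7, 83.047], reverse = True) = [83.047, 34.7, 0.5]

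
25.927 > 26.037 False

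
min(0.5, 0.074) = 0.074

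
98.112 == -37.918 False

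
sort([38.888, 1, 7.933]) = [1, 7.933, 38.888]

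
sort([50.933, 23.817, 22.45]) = [22.45, 23.817, 50.933]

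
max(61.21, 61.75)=61.75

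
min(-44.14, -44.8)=-44.8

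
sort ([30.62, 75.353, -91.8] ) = [-91.8, 30.62, 75.353]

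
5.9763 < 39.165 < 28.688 False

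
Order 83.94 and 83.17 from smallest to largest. 83.17, 83.94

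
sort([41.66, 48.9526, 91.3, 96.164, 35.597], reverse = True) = [96.164, 91.3, 48.9526, 41.66, 35.597]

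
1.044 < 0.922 False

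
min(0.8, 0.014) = 0.014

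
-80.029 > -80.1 True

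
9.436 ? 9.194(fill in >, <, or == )>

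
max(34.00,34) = 34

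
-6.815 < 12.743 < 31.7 True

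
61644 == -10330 False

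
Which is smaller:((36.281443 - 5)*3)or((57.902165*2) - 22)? ((57.902165*2) - 22)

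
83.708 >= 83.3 True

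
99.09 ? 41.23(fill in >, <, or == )>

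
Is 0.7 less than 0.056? No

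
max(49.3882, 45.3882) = 49.3882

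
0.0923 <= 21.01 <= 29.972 True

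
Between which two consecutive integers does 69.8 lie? 69 and 70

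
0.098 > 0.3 False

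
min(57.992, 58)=57.992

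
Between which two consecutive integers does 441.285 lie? 441 and 442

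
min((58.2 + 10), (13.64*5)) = 68.2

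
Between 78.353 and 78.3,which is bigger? 78.353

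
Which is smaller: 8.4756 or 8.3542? 8.3542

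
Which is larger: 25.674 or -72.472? 25.674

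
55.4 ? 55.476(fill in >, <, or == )<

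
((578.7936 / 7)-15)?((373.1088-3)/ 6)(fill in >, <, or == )>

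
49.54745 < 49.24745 False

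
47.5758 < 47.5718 False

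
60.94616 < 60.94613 False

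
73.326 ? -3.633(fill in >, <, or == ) >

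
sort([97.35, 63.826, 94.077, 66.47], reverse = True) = [97.35, 94.077, 66.47, 63.826]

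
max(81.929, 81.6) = 81.929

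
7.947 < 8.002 True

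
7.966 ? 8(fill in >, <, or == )<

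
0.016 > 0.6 False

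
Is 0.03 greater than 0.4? No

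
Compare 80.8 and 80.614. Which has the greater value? 80.8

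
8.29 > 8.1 True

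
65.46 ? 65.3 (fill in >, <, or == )>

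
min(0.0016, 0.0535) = 0.0016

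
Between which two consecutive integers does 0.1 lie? 0 and 1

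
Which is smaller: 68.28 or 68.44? 68.28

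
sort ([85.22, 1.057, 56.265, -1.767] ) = [-1.767, 1.057, 56.265, 85.22]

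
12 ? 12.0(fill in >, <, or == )==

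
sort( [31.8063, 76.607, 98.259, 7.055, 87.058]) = [7.055, 31.8063, 76.607, 87.058, 98.259]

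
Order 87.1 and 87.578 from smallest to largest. 87.1,87.578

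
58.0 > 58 False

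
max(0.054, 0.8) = 0.8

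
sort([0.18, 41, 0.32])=[0.18, 0.32, 41]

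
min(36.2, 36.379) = 36.2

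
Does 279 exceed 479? No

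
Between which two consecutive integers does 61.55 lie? 61 and 62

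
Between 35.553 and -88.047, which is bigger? 35.553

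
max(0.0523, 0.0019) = 0.0523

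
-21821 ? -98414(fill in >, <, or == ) >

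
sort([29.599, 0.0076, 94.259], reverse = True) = [94.259, 29.599, 0.0076]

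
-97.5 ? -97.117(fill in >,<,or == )<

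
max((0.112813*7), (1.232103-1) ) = 0.789691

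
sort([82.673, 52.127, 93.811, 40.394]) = [40.394, 52.127, 82.673, 93.811]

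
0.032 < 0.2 True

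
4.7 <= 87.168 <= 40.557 False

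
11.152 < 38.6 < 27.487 False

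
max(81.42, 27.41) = 81.42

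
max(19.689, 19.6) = 19.689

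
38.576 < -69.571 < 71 False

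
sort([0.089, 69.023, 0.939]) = [0.089, 0.939, 69.023]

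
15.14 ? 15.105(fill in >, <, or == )>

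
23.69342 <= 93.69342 True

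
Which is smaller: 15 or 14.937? 14.937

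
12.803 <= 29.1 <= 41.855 True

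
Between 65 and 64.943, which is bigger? 65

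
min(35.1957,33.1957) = 33.1957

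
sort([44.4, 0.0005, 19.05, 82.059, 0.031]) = [0.0005, 0.031, 19.05, 44.4, 82.059]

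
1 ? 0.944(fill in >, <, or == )>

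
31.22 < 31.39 True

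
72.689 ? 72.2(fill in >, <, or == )>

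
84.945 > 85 False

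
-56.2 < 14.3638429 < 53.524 True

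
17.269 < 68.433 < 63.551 False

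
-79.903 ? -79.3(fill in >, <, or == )<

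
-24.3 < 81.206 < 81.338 True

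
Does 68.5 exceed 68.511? No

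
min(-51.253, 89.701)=-51.253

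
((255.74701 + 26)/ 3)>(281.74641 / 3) True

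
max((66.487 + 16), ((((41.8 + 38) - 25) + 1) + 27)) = 82.8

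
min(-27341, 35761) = -27341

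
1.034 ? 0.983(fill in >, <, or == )>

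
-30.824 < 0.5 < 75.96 True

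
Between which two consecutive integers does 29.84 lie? 29 and 30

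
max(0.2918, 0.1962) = 0.2918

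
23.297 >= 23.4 False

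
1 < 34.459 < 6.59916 False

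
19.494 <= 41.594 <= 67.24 True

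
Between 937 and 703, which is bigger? 937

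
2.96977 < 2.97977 True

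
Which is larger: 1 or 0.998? 1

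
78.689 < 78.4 False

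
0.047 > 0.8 False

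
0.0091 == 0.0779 False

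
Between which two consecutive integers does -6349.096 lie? -6350 and -6349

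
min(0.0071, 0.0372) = 0.0071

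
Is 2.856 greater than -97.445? Yes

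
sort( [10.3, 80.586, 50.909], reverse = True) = [80.586, 50.909, 10.3]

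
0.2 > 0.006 True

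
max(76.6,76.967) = 76.967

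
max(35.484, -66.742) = 35.484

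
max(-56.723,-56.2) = -56.2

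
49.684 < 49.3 False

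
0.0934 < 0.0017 False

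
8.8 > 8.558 True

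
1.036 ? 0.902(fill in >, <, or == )>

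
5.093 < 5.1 True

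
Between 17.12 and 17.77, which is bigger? 17.77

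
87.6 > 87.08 True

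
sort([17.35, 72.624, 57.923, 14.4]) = [14.4, 17.35, 57.923, 72.624]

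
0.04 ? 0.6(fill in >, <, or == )<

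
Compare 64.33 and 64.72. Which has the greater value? 64.72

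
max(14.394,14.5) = 14.5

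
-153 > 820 False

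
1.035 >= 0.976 True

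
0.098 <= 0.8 True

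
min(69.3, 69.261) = 69.261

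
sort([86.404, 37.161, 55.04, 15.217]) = [15.217, 37.161, 55.04, 86.404]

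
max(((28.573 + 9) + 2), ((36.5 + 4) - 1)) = 39.573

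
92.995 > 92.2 True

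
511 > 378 True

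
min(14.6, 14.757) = 14.6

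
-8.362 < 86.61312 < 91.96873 True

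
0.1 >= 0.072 True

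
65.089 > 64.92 True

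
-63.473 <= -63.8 False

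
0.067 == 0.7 False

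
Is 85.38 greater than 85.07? Yes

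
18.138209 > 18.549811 False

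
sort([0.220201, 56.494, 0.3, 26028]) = [0.220201, 0.3, 56.494, 26028]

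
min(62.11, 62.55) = 62.11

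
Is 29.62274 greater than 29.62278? No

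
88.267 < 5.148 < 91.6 False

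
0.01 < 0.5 True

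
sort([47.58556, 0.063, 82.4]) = [0.063, 47.58556, 82.4]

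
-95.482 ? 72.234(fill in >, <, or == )<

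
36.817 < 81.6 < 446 True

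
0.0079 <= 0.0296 True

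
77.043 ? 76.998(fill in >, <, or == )>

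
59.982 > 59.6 True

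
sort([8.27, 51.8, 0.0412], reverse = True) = [51.8, 8.27, 0.0412]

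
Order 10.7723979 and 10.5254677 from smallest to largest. 10.5254677,10.7723979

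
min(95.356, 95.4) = 95.356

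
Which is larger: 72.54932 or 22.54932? 72.54932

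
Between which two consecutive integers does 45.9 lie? 45 and 46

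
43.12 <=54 True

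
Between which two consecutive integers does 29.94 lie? 29 and 30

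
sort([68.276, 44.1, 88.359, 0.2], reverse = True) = [88.359, 68.276, 44.1, 0.2]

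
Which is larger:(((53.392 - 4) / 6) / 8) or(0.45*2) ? (((53.392 - 4) / 6) / 8)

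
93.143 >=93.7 False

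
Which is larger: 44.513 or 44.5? 44.513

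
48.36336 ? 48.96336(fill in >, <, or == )<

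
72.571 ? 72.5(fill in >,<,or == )>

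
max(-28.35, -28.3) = -28.3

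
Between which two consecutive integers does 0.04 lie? 0 and 1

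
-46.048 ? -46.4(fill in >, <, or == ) >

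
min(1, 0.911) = 0.911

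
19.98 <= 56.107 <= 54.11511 False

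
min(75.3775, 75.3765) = 75.3765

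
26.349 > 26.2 True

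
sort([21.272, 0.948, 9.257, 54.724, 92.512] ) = [0.948, 9.257, 21.272, 54.724, 92.512]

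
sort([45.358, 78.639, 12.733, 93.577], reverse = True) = [93.577, 78.639, 45.358, 12.733]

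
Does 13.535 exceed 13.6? No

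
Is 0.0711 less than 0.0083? No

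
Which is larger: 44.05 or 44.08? 44.08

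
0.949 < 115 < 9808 True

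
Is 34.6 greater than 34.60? No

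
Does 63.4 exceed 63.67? No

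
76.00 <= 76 True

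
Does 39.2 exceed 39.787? No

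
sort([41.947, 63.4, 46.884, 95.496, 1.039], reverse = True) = [95.496, 63.4, 46.884, 41.947, 1.039]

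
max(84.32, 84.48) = 84.48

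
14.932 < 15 True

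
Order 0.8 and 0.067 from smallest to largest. 0.067, 0.8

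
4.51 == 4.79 False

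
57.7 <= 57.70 True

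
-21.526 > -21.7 True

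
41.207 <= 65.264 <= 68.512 True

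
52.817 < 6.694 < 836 False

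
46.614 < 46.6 False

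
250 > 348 False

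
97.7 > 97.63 True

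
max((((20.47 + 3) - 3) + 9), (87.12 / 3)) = 29.47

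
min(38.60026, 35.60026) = 35.60026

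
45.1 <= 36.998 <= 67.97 False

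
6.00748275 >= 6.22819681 False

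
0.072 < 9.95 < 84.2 True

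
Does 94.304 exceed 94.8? No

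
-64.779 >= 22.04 False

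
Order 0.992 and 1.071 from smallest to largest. 0.992, 1.071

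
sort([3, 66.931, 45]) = [3, 45, 66.931]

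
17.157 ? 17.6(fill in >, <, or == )<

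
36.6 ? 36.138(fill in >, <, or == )>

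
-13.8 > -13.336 False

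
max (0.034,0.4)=0.4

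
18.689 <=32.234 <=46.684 True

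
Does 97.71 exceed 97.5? Yes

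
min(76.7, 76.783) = 76.7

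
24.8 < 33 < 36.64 True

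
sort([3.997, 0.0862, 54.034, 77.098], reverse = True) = [77.098, 54.034, 3.997, 0.0862]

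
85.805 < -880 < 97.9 False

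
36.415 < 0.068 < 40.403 False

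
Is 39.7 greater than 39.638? Yes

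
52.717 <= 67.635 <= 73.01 True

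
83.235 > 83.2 True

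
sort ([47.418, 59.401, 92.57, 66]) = [47.418, 59.401, 66, 92.57]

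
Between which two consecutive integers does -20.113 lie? -21 and -20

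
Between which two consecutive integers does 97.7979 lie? 97 and 98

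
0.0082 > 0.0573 False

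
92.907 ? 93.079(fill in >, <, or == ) <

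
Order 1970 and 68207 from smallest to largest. 1970, 68207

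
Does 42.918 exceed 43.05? No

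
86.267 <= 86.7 True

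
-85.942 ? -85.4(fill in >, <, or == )<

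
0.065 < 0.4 True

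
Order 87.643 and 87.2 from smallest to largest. 87.2,87.643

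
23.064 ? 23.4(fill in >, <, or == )<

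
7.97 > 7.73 True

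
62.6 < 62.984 True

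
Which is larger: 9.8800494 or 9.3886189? 9.8800494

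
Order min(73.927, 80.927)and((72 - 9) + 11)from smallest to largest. min(73.927, 80.927), ((72 - 9) + 11)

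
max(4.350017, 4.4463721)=4.4463721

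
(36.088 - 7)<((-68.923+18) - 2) False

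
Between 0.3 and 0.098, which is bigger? 0.3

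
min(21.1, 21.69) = 21.1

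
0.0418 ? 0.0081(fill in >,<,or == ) >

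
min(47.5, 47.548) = 47.5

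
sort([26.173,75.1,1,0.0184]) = [0.0184,1,26.173,75.1]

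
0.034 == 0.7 False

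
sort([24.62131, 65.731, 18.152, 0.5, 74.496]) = [0.5, 18.152, 24.62131, 65.731, 74.496]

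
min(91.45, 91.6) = 91.45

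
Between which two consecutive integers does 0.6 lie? 0 and 1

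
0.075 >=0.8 False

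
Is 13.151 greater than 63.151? No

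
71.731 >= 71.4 True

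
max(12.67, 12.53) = 12.67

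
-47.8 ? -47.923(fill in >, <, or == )>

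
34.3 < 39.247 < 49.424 True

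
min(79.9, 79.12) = 79.12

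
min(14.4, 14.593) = 14.4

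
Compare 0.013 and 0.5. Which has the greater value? 0.5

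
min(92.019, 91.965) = 91.965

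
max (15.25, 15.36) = 15.36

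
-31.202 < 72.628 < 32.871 False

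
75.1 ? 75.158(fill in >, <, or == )<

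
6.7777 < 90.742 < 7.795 False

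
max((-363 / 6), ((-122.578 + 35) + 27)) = -60.5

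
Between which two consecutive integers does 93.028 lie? 93 and 94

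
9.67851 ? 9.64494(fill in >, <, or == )>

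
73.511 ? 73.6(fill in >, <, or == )<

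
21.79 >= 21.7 True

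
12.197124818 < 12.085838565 False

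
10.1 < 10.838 True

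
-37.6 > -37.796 True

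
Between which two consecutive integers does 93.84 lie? 93 and 94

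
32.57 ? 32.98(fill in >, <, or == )<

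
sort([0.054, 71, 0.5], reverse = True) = [71, 0.5, 0.054]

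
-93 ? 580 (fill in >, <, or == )<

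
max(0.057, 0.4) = 0.4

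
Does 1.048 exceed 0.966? Yes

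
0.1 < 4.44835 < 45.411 True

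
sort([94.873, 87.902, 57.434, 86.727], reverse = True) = [94.873, 87.902, 86.727, 57.434]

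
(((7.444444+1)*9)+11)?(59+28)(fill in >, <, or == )<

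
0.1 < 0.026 False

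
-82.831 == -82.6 False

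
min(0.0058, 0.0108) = 0.0058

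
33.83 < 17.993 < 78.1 False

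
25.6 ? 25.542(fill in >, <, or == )>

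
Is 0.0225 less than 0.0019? No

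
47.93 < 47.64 False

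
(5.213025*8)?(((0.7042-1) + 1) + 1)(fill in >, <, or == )>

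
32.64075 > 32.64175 False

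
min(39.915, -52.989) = -52.989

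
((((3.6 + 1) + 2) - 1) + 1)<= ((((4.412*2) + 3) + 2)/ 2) True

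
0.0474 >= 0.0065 True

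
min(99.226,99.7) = 99.226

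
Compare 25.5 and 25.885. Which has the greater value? 25.885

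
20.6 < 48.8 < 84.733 True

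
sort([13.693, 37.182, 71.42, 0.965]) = [0.965, 13.693, 37.182, 71.42]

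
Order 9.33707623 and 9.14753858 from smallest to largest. 9.14753858, 9.33707623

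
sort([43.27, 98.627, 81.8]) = [43.27, 81.8, 98.627]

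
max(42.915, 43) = 43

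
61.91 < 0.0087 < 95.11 False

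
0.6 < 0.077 False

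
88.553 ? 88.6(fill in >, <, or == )<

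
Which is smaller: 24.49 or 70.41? 24.49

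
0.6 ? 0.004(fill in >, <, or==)>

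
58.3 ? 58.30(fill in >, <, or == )==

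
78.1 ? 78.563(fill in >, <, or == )<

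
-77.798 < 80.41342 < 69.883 False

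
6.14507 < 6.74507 True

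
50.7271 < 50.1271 False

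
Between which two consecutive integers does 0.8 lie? 0 and 1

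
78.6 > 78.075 True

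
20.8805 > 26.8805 False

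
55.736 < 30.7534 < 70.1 False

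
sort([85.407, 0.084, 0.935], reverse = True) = [85.407, 0.935, 0.084]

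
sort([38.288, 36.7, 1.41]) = [1.41, 36.7, 38.288]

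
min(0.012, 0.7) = 0.012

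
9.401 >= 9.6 False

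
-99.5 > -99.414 False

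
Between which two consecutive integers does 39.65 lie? 39 and 40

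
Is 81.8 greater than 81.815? No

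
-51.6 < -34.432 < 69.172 True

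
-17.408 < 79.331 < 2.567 False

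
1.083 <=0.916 False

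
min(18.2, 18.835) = 18.2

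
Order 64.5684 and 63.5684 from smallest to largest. 63.5684, 64.5684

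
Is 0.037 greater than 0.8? No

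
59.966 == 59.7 False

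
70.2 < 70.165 False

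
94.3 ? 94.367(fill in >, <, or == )<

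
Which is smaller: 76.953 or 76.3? 76.3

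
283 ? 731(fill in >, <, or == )<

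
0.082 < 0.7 True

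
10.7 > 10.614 True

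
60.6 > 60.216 True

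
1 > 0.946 True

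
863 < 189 False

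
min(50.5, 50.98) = 50.5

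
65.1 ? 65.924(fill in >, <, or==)<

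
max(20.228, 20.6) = 20.6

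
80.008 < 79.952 False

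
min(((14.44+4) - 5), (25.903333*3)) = 13.44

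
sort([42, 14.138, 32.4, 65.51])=[14.138, 32.4, 42, 65.51]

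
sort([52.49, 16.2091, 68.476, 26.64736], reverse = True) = [68.476, 52.49, 26.64736, 16.2091]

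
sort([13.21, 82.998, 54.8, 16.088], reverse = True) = [82.998, 54.8, 16.088, 13.21]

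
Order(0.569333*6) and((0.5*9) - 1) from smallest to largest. (0.569333*6),((0.5*9) - 1)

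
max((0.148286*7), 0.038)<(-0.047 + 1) False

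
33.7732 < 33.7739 True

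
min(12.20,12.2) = 12.20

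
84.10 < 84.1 False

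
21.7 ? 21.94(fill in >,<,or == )<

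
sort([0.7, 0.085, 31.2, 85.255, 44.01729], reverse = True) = [85.255, 44.01729, 31.2, 0.7, 0.085]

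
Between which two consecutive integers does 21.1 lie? 21 and 22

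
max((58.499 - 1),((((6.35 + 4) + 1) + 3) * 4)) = 57.499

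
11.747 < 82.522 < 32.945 False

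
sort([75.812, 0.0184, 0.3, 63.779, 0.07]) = [0.0184, 0.07, 0.3, 63.779, 75.812]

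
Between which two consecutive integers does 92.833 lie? 92 and 93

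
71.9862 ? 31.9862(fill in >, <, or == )>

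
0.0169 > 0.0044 True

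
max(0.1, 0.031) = 0.1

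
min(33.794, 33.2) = 33.2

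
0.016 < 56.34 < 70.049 True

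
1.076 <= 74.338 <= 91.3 True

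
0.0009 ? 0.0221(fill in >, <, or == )<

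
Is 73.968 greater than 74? No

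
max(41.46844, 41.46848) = 41.46848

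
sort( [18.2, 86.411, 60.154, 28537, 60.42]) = [18.2, 60.154, 60.42, 86.411, 28537]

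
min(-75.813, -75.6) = -75.813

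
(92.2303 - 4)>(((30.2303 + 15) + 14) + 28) True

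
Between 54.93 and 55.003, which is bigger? 55.003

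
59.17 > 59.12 True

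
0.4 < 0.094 False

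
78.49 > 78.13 True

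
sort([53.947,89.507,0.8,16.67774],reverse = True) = [89.507,53.947,16.67774,0.8]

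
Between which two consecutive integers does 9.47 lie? 9 and 10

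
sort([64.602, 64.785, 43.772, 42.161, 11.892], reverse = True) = [64.785, 64.602, 43.772, 42.161, 11.892]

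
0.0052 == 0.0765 False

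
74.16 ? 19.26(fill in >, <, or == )>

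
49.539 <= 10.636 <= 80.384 False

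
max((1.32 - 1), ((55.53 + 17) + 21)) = 93.53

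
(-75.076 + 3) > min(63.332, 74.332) False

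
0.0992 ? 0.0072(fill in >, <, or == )>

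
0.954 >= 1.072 False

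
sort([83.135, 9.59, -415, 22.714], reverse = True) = [83.135, 22.714, 9.59, -415]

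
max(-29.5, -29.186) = -29.186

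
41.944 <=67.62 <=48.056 False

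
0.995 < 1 True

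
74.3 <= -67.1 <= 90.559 False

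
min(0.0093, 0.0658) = 0.0093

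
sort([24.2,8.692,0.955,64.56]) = [0.955,8.692,24.2,64.56]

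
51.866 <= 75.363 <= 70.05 False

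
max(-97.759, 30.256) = 30.256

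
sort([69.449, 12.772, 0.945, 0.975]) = [0.945, 0.975, 12.772, 69.449]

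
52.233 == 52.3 False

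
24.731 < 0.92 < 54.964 False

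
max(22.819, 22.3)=22.819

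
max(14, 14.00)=14.00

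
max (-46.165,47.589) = 47.589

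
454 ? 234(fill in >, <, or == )>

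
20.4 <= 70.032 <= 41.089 False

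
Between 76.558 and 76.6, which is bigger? 76.6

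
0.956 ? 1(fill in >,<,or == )<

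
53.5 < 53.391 False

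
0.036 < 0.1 True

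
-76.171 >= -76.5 True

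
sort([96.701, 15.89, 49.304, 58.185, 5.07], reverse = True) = [96.701, 58.185, 49.304, 15.89, 5.07]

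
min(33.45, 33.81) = 33.45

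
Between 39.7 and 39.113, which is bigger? 39.7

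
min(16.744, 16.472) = 16.472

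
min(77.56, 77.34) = 77.34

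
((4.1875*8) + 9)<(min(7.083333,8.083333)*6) False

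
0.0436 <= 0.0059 False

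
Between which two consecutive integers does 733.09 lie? 733 and 734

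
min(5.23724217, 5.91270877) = 5.23724217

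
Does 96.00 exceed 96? No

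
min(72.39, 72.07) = 72.07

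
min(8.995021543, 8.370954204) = 8.370954204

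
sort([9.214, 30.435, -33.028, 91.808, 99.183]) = [-33.028, 9.214, 30.435, 91.808, 99.183]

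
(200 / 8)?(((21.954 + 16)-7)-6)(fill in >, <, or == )>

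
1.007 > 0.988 True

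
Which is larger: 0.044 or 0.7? 0.7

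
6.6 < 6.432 False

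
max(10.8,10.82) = 10.82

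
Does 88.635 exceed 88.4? Yes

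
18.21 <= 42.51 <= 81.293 True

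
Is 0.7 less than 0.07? No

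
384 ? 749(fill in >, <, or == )<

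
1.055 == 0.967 False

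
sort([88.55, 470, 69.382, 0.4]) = [0.4, 69.382, 88.55, 470]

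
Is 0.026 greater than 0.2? No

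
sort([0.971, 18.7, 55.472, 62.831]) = [0.971, 18.7, 55.472, 62.831]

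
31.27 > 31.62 False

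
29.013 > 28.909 True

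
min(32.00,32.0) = 32.00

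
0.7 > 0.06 True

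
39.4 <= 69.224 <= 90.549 True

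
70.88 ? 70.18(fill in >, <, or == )>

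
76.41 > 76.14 True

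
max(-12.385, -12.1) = -12.1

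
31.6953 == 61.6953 False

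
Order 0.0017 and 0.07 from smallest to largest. 0.0017, 0.07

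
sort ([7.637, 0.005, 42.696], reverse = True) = [42.696, 7.637, 0.005]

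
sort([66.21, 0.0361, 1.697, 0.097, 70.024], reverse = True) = [70.024, 66.21, 1.697, 0.097, 0.0361]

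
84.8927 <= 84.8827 False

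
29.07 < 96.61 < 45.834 False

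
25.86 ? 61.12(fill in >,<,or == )<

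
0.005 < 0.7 True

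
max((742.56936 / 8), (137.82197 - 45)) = 92.82197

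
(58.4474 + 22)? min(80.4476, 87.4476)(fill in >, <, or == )<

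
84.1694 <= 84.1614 False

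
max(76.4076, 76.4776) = 76.4776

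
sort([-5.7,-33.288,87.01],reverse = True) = [87.01,-5.7,-33.288]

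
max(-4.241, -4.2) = -4.2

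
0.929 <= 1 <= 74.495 True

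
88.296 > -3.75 True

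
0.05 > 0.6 False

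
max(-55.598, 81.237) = 81.237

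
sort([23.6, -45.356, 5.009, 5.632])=[-45.356, 5.009, 5.632, 23.6]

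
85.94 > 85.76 True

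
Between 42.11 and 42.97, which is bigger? 42.97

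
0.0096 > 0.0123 False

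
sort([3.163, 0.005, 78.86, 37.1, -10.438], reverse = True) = [78.86, 37.1, 3.163, 0.005, -10.438]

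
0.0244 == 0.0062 False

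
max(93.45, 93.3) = 93.45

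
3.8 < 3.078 False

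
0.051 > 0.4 False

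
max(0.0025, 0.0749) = 0.0749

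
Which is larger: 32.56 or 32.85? 32.85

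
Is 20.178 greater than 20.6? No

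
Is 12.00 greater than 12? No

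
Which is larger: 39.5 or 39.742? 39.742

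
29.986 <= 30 True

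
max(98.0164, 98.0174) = 98.0174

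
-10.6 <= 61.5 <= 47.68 False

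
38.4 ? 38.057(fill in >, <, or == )>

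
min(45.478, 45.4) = 45.4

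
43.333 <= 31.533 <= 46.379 False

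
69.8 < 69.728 False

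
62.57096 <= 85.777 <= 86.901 True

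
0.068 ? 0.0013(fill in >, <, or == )>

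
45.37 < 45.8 True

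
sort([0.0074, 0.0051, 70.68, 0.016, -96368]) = [-96368, 0.0051, 0.0074, 0.016, 70.68]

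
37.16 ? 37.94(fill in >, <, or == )<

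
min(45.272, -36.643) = -36.643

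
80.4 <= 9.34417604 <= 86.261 False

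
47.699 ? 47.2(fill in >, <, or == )>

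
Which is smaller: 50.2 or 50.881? 50.2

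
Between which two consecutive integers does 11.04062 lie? 11 and 12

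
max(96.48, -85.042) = 96.48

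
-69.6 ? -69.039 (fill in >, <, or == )<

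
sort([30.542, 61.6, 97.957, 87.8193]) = [30.542, 61.6, 87.8193, 97.957]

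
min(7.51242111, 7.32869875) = 7.32869875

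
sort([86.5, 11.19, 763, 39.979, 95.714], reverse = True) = [763, 95.714, 86.5, 39.979, 11.19]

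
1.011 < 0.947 False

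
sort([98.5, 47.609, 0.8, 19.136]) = [0.8, 19.136, 47.609, 98.5]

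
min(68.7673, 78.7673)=68.7673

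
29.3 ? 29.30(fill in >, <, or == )==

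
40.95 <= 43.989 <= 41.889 False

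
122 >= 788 False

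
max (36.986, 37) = 37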